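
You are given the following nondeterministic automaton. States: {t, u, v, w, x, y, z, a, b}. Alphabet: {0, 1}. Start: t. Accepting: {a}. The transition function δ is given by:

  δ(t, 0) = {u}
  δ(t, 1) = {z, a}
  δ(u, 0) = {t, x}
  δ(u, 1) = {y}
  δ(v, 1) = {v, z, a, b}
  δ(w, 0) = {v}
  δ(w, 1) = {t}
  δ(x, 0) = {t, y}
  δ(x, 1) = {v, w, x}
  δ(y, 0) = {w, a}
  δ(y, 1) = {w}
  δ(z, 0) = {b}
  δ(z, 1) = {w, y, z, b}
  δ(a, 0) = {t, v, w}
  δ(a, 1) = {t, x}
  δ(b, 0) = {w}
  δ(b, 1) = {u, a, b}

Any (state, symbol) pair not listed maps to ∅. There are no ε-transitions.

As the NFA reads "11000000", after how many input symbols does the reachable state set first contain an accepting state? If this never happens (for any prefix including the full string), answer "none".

1

Start in {t}.
Read '1': {t} → {z, a}.
None of the earlier sets intersect F, but {z, a} does.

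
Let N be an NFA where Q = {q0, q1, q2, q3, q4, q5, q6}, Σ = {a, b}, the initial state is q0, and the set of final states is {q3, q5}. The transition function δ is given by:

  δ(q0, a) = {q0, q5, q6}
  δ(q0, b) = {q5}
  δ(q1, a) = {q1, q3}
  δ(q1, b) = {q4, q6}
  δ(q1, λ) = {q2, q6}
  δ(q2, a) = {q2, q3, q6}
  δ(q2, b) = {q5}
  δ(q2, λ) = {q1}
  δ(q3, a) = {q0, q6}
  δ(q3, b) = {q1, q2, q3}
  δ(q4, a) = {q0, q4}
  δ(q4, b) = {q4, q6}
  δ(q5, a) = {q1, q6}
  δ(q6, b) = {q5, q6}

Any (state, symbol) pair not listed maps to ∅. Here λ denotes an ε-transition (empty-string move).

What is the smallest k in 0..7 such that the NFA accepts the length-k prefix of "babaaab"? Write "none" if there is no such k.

1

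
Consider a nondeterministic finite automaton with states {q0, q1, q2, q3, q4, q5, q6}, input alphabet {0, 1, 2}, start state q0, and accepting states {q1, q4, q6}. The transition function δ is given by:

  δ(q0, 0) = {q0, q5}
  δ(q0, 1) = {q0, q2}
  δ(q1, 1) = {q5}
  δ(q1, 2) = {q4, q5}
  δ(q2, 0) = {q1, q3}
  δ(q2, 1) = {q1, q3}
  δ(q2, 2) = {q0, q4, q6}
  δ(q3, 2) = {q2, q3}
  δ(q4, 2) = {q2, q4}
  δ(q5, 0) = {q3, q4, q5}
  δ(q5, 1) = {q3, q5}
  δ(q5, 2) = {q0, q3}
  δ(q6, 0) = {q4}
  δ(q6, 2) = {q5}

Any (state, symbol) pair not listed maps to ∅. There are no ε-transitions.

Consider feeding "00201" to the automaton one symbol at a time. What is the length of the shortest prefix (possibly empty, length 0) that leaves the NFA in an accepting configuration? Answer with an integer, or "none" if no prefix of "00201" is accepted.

Start in {q0}.
Read '0': {q0} → {q0, q5}.
Read '0': {q0, q5} → {q0, q3, q4, q5}.
None of the earlier sets intersect F, but {q0, q3, q4, q5} does.

2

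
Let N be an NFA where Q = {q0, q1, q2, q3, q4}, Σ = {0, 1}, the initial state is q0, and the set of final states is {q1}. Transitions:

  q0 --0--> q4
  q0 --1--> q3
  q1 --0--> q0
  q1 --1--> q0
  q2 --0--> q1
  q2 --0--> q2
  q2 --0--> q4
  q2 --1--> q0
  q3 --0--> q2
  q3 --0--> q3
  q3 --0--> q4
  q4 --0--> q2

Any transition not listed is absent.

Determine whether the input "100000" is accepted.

Start in {q0}.
Read '1': q0→{q3}; now {q3}.
Read '0': q3→{q2, q3, q4}; now {q2, q3, q4}.
Read '0': q2→{q1, q2, q4}, q3→{q2, q3, q4}, q4→{q2}; now {q1, q2, q3, q4}.
Read '0': q1→{q0}, q2→{q1, q2, q4}, q3→{q2, q3, q4}, q4→{q2}; now {q0, q1, q2, q3, q4}.
Read '0': q0→{q4}, q1→{q0}, q2→{q1, q2, q4}, q3→{q2, q3, q4}, q4→{q2}; now {q0, q1, q2, q3, q4}.
Read '0': q0→{q4}, q1→{q0}, q2→{q1, q2, q4}, q3→{q2, q3, q4}, q4→{q2}; now {q0, q1, q2, q3, q4}.
The final set {q0, q1, q2, q3, q4} contains the accepting state q1.

Yes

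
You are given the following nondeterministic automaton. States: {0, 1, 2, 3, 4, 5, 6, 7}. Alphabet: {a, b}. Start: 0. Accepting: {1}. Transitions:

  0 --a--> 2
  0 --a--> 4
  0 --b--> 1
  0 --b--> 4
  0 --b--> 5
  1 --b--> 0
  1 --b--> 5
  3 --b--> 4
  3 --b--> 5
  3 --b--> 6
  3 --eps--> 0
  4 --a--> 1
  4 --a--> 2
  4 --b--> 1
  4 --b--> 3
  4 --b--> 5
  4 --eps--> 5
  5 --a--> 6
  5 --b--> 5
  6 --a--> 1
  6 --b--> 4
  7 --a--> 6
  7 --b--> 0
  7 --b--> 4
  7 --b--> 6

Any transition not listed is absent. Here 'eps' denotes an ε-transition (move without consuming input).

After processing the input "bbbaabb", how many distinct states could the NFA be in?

5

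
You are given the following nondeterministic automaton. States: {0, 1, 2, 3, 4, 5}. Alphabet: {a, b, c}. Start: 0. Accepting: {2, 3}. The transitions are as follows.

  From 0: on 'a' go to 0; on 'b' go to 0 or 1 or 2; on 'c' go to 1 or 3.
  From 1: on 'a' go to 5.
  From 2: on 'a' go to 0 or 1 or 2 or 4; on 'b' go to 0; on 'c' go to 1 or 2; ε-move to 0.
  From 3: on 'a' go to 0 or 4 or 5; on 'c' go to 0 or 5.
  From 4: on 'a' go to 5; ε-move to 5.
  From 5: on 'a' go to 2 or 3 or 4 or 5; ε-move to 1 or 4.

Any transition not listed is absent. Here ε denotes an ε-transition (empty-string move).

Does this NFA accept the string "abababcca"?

Yes

Start in {0}.
Read 'a': 0→{0}; now {0}.
Read 'b': 0→{0, 1, 2}; now {0, 1, 2}.
Read 'a': 0→{0}, 1→{5}, 2→{0, 1, 2, 4}; now {0, 1, 2, 4, 5}.
Read 'b': 0→{0, 1, 2}, 1→∅, 2→{0}, 4→∅, 5→∅; now {0, 1, 2}.
Read 'a': 0→{0}, 1→{5}, 2→{0, 1, 2, 4}; now {0, 1, 2, 4, 5}.
Read 'b': 0→{0, 1, 2}, 1→∅, 2→{0}, 4→∅, 5→∅; now {0, 1, 2}.
Read 'c': 0→{1, 3}, 1→∅, 2→{1, 2}; union {1, 2, 3}; ε-closure = {0, 1, 2, 3}.
Read 'c': 0→{1, 3}, 1→∅, 2→{1, 2}, 3→{0, 5}; union {0, 1, 2, 3, 5}; ε-closure = {0, 1, 2, 3, 4, 5}.
Read 'a': 0→{0}, 1→{5}, 2→{0, 1, 2, 4}, 3→{0, 4, 5}, 4→{5}, 5→{2, 3, 4, 5}; now {0, 1, 2, 3, 4, 5}.
The final set {0, 1, 2, 3, 4, 5} contains the accepting states 2, 3.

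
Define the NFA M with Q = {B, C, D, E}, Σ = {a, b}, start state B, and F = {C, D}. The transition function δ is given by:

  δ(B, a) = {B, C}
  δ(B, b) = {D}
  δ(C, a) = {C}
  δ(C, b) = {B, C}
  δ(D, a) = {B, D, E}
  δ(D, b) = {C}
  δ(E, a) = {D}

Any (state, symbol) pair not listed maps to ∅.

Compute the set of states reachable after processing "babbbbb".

Start in {B}.
Read 'b': {B} → {D}.
Read 'a': {D} → {B, D, E}.
Read 'b': {B, D, E} → {C, D}.
Read 'b': {C, D} → {B, C}.
Read 'b': {B, C} → {B, C, D}.
Read 'b': {B, C, D} → {B, C, D}.
Read 'b': {B, C, D} → {B, C, D}.

{B, C, D}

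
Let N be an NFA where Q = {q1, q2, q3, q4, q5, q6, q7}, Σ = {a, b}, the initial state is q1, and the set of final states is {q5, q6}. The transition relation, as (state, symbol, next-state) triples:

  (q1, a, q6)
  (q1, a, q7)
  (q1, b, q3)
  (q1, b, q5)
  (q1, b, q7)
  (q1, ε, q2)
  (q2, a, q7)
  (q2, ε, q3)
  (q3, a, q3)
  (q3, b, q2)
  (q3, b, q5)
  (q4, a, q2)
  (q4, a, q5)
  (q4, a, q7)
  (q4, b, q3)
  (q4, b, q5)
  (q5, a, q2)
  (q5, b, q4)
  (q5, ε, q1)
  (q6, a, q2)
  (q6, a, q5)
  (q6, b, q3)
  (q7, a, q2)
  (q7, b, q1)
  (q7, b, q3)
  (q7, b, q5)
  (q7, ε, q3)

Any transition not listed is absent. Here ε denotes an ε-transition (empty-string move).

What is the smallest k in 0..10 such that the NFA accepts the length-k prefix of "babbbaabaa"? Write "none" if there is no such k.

1

Start: ε-closure({q1}) = {q1, q2, q3}.
Read 'b': {q1, q2, q3} → {q1, q2, q3, q5, q7}.
None of the earlier sets intersect F, but {q1, q2, q3, q5, q7} does.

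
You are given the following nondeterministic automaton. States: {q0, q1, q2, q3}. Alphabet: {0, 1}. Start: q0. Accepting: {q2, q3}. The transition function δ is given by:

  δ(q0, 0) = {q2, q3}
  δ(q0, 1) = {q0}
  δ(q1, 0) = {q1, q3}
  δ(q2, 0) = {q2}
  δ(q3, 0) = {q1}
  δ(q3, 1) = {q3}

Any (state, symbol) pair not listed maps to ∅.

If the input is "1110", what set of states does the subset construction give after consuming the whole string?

Start in {q0}.
Read '1': q0→{q0}; now {q0}.
Read '1': q0→{q0}; now {q0}.
Read '1': q0→{q0}; now {q0}.
Read '0': q0→{q2, q3}; now {q2, q3}.

{q2, q3}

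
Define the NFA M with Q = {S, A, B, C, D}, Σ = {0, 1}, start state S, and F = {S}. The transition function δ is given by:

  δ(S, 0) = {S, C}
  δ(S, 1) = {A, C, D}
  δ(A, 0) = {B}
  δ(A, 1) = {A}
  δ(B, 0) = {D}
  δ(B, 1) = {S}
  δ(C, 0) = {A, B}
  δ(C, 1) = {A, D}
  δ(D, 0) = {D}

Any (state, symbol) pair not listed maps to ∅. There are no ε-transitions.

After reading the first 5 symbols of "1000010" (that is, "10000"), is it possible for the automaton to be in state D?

Yes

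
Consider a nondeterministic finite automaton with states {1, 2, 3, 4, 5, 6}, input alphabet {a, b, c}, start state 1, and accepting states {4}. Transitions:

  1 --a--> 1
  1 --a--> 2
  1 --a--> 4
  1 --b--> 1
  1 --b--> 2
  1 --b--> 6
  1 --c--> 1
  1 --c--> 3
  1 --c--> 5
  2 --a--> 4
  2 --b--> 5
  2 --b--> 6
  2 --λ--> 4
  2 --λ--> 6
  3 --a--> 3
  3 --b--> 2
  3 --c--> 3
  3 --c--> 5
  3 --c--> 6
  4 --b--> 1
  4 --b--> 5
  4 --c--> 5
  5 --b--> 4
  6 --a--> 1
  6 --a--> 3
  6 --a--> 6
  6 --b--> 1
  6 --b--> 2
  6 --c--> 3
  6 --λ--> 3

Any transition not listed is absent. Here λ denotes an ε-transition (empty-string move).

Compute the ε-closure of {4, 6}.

{3, 4, 6}

Begin with {4, 6}.
ε-move 6 → 3; add 3.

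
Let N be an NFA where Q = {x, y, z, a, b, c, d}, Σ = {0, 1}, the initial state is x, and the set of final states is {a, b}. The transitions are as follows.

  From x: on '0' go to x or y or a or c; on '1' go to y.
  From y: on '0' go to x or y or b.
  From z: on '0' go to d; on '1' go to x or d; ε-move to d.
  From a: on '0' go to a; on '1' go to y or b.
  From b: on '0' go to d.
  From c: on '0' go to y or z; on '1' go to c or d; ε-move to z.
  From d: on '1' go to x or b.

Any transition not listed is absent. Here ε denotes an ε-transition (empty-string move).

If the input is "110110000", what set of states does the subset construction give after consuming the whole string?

∅

Start in {x}.
Read '1': {x} → {y}.
Read '1': {y} → ∅.
The set is empty and remains empty for the remaining 7 symbols.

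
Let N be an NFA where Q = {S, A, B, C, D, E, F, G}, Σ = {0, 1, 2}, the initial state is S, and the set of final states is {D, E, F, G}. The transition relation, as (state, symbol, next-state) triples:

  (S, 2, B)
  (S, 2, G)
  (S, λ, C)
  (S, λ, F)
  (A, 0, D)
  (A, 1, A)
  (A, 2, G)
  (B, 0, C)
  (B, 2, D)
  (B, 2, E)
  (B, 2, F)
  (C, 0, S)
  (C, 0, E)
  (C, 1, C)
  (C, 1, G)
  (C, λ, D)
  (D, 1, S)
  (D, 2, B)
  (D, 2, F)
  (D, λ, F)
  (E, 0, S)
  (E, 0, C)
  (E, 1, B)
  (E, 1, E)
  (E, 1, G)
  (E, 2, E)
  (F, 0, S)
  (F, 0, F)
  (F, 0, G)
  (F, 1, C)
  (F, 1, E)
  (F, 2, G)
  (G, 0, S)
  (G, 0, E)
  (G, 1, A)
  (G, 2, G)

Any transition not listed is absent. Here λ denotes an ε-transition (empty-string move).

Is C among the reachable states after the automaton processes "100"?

Start: ε-closure({S}) = {S, C, D, F}.
Read '1': S→∅, C→{C, G}, D→{S}, F→{C, E}; union {S, C, E, G}; ε-closure = {S, C, D, E, F, G}.
Read '0': S→∅, C→{S, E}, D→∅, E→{S, C}, F→{S, F, G}, G→{S, E}; union {S, C, E, F, G}; ε-closure = {S, C, D, E, F, G}.
Read '0': S→∅, C→{S, E}, D→∅, E→{S, C}, F→{S, F, G}, G→{S, E}; union {S, C, E, F, G}; ε-closure = {S, C, D, E, F, G}.
State C is in {S, C, D, E, F, G}.

Yes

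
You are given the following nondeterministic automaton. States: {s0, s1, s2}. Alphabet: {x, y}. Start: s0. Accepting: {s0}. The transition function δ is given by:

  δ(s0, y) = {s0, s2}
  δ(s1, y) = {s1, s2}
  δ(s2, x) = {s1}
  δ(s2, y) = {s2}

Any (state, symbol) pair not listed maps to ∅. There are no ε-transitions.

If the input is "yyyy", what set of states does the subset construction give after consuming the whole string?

{s0, s2}

Start in {s0}.
Read 'y': s0→{s0, s2}; now {s0, s2}.
Read 'y': s0→{s0, s2}, s2→{s2}; now {s0, s2}.
Read 'y': s0→{s0, s2}, s2→{s2}; now {s0, s2}.
Read 'y': s0→{s0, s2}, s2→{s2}; now {s0, s2}.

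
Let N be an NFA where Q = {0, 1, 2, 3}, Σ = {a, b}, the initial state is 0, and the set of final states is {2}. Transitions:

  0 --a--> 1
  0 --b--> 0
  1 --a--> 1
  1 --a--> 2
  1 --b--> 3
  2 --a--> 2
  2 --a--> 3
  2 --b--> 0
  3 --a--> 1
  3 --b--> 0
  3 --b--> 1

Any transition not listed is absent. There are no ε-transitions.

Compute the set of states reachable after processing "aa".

{1, 2}

Start in {0}.
Read 'a': 0→{1}; now {1}.
Read 'a': 1→{1, 2}; now {1, 2}.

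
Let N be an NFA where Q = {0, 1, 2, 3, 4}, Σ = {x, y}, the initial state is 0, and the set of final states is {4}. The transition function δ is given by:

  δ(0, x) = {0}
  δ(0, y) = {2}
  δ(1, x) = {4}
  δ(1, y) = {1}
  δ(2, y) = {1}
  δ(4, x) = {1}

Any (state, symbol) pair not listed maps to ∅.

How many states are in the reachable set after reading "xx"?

Start in {0}.
Read 'x': {0} → {0}.
Read 'x': {0} → {0}.
That set has 1 state.

1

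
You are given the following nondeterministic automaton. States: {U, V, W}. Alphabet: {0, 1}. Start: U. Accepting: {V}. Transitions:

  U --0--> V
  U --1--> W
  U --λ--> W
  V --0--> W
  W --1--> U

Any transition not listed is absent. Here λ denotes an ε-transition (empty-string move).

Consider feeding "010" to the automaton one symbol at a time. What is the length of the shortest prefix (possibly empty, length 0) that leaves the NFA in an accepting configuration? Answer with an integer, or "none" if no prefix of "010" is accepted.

1

Start: ε-closure({U}) = {U, W}.
Read '0': {U, W} → {V}.
None of the earlier sets intersect F, but {V} does.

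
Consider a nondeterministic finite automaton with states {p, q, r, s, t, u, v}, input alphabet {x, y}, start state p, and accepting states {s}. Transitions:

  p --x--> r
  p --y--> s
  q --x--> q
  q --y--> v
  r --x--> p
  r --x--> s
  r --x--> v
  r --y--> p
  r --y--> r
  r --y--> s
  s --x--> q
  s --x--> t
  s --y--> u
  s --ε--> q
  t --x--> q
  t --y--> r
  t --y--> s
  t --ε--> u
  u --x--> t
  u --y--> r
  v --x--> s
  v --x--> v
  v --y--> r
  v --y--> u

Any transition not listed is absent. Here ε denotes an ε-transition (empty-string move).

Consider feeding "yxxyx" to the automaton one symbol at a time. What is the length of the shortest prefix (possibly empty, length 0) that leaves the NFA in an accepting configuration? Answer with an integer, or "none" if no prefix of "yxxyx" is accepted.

1

Start in {p}.
Read 'y': p→{s}; union {s}; ε-closure = {q, s}.
None of the earlier sets intersect F, but {q, s} does.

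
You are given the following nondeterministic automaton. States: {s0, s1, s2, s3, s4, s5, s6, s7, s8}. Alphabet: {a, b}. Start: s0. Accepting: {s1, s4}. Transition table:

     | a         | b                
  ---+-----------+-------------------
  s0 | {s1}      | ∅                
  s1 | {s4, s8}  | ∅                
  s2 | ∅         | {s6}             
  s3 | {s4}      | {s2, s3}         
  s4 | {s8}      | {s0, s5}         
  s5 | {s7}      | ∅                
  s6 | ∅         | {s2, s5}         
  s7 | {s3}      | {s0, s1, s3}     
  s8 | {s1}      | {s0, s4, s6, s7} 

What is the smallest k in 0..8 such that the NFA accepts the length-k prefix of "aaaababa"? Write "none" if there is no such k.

1

Start in {s0}.
Read 'a': s0→{s1}; now {s1}.
None of the earlier sets intersect F, but {s1} does.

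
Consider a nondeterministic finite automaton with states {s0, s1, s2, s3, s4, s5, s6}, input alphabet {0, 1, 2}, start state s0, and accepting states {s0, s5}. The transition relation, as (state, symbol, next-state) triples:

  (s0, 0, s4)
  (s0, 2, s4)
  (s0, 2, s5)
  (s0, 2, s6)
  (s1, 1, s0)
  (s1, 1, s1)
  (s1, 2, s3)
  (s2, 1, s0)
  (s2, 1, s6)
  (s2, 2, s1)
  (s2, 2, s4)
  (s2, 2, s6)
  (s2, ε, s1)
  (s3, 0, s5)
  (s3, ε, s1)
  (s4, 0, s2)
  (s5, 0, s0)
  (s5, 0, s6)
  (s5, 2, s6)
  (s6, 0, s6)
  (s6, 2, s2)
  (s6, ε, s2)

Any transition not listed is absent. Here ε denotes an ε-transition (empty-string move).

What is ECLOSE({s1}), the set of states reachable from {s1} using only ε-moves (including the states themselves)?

Begin with {s1}.
No ε-moves leave this set, so the closure equals the set itself.

{s1}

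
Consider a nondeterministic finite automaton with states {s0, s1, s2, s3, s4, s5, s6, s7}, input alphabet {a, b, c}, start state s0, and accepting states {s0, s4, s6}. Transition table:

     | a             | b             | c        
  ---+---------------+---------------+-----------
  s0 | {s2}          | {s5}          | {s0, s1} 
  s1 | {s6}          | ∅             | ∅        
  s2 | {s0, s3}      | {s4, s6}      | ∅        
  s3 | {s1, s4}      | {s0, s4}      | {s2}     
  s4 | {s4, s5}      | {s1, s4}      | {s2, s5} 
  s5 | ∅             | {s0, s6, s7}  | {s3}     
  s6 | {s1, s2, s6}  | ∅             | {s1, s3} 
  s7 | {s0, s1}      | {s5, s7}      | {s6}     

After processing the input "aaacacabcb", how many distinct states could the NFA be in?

Start in {s0}.
Read 'a': s0→{s2}; now {s2}.
Read 'a': s2→{s0, s3}; now {s0, s3}.
Read 'a': s0→{s2}, s3→{s1, s4}; now {s1, s2, s4}.
Read 'c': s1→∅, s2→∅, s4→{s2, s5}; now {s2, s5}.
Read 'a': s2→{s0, s3}, s5→∅; now {s0, s3}.
Read 'c': s0→{s0, s1}, s3→{s2}; now {s0, s1, s2}.
Read 'a': s0→{s2}, s1→{s6}, s2→{s0, s3}; now {s0, s2, s3, s6}.
Read 'b': s0→{s5}, s2→{s4, s6}, s3→{s0, s4}, s6→∅; now {s0, s4, s5, s6}.
Read 'c': s0→{s0, s1}, s4→{s2, s5}, s5→{s3}, s6→{s1, s3}; now {s0, s1, s2, s3, s5}.
Read 'b': s0→{s5}, s1→∅, s2→{s4, s6}, s3→{s0, s4}, s5→{s0, s6, s7}; now {s0, s4, s5, s6, s7}.
That set has 5 states.

5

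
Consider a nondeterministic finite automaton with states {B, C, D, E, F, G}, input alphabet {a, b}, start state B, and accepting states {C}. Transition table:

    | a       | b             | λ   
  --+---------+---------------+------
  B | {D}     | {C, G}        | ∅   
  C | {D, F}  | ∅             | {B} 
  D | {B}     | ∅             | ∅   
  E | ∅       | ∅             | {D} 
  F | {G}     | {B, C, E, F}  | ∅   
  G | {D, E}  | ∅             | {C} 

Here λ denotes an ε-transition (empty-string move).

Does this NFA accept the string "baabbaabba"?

No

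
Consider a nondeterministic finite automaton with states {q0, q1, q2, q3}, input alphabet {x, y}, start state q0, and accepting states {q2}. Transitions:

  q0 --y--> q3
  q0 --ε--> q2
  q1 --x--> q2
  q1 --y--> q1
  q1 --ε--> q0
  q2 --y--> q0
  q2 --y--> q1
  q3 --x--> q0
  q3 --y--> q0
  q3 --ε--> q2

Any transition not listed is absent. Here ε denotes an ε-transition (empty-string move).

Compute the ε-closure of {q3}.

Begin with {q3}.
ε-move q3 → q2; add q2.

{q2, q3}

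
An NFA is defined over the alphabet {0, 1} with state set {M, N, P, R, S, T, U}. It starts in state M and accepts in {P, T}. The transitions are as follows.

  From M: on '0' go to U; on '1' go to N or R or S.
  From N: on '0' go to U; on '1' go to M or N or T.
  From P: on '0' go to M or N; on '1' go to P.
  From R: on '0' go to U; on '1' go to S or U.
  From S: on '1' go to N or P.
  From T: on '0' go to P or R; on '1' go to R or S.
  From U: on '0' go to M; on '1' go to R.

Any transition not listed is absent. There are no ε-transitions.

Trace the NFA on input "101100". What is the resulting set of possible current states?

{U}

Start in {M}.
Read '1': {M} → {N, R, S}.
Read '0': {N, R, S} → {U}.
Read '1': {U} → {R}.
Read '1': {R} → {S, U}.
Read '0': {S, U} → {M}.
Read '0': {M} → {U}.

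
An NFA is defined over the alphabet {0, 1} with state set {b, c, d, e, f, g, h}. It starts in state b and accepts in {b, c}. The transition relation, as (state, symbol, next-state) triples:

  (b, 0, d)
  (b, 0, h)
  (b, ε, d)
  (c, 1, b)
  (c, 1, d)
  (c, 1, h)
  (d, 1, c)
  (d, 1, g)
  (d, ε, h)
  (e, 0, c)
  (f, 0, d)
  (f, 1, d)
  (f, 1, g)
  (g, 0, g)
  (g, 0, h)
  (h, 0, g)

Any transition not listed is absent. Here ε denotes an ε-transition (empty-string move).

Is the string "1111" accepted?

Yes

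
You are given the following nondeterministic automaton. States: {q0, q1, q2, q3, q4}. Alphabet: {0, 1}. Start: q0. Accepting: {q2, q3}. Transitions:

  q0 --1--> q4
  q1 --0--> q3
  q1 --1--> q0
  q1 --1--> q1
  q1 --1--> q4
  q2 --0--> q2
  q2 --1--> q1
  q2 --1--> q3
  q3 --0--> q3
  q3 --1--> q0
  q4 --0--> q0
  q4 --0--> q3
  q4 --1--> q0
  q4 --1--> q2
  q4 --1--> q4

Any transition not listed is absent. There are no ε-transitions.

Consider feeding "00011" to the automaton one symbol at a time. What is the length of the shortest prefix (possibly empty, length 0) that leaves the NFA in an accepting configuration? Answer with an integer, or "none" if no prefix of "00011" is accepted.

none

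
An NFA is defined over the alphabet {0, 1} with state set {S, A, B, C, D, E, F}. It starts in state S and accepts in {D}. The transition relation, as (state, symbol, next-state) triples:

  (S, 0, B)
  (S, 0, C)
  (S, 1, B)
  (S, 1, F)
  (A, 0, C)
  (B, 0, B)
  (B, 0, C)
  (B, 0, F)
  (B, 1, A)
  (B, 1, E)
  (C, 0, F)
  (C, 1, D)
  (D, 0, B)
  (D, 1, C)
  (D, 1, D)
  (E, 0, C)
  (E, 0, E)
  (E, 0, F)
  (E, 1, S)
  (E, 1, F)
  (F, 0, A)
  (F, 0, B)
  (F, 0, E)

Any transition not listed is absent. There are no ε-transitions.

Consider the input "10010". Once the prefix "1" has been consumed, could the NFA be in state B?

Yes

Start in {S}.
Read '1': S→{B, F}; now {B, F}.
State B is in {B, F}.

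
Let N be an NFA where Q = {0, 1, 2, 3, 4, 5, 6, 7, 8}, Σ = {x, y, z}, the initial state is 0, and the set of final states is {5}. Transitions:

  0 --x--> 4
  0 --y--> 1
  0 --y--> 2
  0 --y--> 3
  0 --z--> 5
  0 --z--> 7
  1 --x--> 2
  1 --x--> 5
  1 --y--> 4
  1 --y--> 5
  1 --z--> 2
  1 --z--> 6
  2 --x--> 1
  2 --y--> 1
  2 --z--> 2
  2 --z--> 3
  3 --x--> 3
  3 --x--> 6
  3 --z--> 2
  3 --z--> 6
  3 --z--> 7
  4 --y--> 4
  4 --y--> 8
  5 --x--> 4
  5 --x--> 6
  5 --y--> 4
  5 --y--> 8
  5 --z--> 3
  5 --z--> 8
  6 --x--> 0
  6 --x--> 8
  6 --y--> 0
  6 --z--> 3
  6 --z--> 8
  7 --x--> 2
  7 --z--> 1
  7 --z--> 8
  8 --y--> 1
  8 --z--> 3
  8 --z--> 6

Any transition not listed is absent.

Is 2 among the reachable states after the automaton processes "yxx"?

Yes

Start in {0}.
Read 'y': {0} → {1, 2, 3}.
Read 'x': {1, 2, 3} → {1, 2, 3, 5, 6}.
Read 'x': {1, 2, 3, 5, 6} → {0, 1, 2, 3, 4, 5, 6, 8}.
State 2 is in {0, 1, 2, 3, 4, 5, 6, 8}.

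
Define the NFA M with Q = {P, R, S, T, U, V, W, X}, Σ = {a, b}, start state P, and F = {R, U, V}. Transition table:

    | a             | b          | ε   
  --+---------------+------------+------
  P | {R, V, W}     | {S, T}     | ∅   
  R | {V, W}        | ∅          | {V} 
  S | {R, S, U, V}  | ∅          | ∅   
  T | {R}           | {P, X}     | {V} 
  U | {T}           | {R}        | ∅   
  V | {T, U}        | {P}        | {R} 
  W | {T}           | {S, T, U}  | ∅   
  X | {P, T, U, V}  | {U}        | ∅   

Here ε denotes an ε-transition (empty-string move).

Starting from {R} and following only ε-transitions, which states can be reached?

Begin with {R}.
ε-move R → V; add V.

{R, V}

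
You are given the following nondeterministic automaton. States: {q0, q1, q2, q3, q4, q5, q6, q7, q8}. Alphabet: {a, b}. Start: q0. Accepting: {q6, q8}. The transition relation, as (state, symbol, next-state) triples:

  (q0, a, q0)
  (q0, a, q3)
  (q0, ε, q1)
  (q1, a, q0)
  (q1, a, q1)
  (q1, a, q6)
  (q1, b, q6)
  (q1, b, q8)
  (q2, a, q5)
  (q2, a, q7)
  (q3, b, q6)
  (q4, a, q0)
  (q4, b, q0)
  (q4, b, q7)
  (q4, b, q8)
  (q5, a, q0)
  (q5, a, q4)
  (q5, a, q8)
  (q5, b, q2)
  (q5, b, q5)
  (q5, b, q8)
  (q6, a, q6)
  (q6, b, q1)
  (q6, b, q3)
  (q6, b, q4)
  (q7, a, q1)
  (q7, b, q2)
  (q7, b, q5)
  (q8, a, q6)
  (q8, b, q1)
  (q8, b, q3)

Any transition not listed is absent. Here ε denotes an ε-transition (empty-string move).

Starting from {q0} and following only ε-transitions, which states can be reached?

{q0, q1}

Begin with {q0}.
ε-move q0 → q1; add q1.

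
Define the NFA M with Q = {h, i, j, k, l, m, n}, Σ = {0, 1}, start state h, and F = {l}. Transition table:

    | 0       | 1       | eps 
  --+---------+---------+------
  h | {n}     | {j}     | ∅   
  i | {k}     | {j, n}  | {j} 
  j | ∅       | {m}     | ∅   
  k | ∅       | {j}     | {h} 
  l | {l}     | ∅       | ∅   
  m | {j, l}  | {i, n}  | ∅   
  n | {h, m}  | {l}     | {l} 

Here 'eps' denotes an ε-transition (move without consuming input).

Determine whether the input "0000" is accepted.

Start in {h}.
Read '0': {h} → {l, n}.
Read '0': {l, n} → {h, l, m}.
Read '0': {h, l, m} → {j, l, n}.
Read '0': {j, l, n} → {h, l, m}.
The final set {h, l, m} contains the accepting state l.

Yes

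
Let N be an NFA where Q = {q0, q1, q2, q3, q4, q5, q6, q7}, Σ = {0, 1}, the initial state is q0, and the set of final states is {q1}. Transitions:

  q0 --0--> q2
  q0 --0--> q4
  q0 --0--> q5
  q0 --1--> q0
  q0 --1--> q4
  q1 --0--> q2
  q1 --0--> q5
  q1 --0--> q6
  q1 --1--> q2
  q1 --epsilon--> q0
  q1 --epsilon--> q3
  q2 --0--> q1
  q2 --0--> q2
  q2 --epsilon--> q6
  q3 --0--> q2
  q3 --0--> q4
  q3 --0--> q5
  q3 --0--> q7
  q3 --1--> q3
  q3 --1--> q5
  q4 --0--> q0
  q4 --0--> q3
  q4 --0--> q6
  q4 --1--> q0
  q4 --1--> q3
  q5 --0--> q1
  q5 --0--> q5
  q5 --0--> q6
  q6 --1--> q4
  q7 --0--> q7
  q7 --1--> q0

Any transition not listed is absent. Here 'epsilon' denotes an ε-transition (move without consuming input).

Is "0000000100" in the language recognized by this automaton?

Start in {q0}.
Read '0': {q0} → {q2, q4, q5, q6}.
Read '0': {q2, q4, q5, q6} → {q0, q1, q2, q3, q5, q6}.
Read '0': {q0, q1, q2, q3, q5, q6} → {q0, q1, q2, q3, q4, q5, q6, q7}.
Read '0': {q0, q1, q2, q3, q4, q5, q6, q7} → {q0, q1, q2, q3, q4, q5, q6, q7}.
Read '0': {q0, q1, q2, q3, q4, q5, q6, q7} → {q0, q1, q2, q3, q4, q5, q6, q7}.
Read '0': {q0, q1, q2, q3, q4, q5, q6, q7} → {q0, q1, q2, q3, q4, q5, q6, q7}.
Read '0': {q0, q1, q2, q3, q4, q5, q6, q7} → {q0, q1, q2, q3, q4, q5, q6, q7}.
Read '1': {q0, q1, q2, q3, q4, q5, q6, q7} → {q0, q2, q3, q4, q5, q6}.
Read '0': {q0, q2, q3, q4, q5, q6} → {q0, q1, q2, q3, q4, q5, q6, q7}.
Read '0': {q0, q1, q2, q3, q4, q5, q6, q7} → {q0, q1, q2, q3, q4, q5, q6, q7}.
The final set {q0, q1, q2, q3, q4, q5, q6, q7} contains the accepting state q1.

Yes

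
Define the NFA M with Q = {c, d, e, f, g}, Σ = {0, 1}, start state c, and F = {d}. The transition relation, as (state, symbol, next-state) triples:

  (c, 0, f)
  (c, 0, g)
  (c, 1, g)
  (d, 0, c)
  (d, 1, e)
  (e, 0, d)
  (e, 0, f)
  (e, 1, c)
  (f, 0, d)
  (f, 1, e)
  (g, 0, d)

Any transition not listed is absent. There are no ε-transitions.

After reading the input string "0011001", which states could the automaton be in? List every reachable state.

{e}

Start in {c}.
Read '0': {c} → {f, g}.
Read '0': {f, g} → {d}.
Read '1': {d} → {e}.
Read '1': {e} → {c}.
Read '0': {c} → {f, g}.
Read '0': {f, g} → {d}.
Read '1': {d} → {e}.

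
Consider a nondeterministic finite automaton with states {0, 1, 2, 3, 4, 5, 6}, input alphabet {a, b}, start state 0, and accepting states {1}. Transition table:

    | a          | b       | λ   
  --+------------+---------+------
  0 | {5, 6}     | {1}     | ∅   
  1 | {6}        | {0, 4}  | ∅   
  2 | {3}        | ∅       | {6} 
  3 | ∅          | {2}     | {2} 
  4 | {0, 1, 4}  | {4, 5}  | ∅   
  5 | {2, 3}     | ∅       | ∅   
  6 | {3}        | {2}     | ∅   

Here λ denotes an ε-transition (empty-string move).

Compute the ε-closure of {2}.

{2, 6}

Begin with {2}.
ε-move 2 → 6; add 6.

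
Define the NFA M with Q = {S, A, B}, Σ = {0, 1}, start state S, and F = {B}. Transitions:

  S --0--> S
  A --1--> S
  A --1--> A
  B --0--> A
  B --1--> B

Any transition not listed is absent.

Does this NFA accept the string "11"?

No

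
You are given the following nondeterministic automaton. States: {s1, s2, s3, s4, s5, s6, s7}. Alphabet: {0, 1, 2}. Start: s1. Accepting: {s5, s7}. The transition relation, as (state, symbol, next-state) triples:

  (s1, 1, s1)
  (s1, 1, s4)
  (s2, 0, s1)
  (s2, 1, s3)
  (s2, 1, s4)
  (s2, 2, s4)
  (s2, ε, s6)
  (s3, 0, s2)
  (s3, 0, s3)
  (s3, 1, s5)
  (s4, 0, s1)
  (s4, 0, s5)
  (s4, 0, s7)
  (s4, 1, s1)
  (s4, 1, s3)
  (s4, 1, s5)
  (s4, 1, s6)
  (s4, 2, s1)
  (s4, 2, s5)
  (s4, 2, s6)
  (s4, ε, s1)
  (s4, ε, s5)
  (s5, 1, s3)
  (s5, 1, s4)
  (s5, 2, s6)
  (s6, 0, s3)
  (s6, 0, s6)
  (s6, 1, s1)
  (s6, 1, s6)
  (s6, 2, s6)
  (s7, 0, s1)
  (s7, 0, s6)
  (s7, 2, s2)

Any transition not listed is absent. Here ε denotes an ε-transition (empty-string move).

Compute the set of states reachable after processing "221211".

∅

Start in {s1}.
Read '2': {s1} → ∅.
The set is empty and remains empty for the remaining 5 symbols.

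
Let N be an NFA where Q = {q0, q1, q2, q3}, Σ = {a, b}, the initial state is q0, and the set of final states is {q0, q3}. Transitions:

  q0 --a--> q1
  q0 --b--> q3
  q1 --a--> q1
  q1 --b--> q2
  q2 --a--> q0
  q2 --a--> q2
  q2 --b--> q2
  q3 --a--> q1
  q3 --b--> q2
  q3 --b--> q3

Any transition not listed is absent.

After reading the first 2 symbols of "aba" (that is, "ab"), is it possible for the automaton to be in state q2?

Yes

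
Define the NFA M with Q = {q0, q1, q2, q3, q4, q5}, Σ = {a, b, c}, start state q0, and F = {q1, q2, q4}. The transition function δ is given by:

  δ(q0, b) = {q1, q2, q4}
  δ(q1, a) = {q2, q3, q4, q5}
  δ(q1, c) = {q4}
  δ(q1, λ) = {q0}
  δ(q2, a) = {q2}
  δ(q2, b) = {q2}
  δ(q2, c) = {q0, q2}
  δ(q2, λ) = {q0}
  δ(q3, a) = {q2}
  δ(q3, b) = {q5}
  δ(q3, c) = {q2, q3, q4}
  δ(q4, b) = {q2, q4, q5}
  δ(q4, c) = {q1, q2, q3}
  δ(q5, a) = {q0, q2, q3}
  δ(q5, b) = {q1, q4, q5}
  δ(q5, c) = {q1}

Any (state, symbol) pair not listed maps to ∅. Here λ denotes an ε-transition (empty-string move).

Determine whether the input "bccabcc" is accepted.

Yes

Start in {q0}.
Read 'b': {q0} → {q0, q1, q2, q4}.
Read 'c': {q0, q1, q2, q4} → {q0, q1, q2, q3, q4}.
Read 'c': {q0, q1, q2, q3, q4} → {q0, q1, q2, q3, q4}.
Read 'a': {q0, q1, q2, q3, q4} → {q0, q2, q3, q4, q5}.
Read 'b': {q0, q2, q3, q4, q5} → {q0, q1, q2, q4, q5}.
Read 'c': {q0, q1, q2, q4, q5} → {q0, q1, q2, q3, q4}.
Read 'c': {q0, q1, q2, q3, q4} → {q0, q1, q2, q3, q4}.
The final set {q0, q1, q2, q3, q4} contains the accepting states q1, q2, q4.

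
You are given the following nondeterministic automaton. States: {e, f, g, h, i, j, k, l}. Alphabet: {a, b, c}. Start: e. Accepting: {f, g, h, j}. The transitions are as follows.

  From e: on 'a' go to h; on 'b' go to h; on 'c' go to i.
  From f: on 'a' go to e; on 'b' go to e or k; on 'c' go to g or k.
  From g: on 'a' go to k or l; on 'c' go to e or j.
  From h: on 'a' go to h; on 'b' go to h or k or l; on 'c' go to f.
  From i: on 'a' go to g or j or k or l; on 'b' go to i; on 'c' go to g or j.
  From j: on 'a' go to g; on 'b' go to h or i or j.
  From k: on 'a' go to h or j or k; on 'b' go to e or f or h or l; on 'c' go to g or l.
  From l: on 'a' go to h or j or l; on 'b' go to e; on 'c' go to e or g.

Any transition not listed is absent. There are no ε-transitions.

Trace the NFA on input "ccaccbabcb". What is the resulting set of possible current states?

{e, f, h, i, j, k, l}

Start in {e}.
Read 'c': e→{i}; now {i}.
Read 'c': i→{g, j}; now {g, j}.
Read 'a': g→{k, l}, j→{g}; now {g, k, l}.
Read 'c': g→{e, j}, k→{g, l}, l→{e, g}; now {e, g, j, l}.
Read 'c': e→{i}, g→{e, j}, j→∅, l→{e, g}; now {e, g, i, j}.
Read 'b': e→{h}, g→∅, i→{i}, j→{h, i, j}; now {h, i, j}.
Read 'a': h→{h}, i→{g, j, k, l}, j→{g}; now {g, h, j, k, l}.
Read 'b': g→∅, h→{h, k, l}, j→{h, i, j}, k→{e, f, h, l}, l→{e}; now {e, f, h, i, j, k, l}.
Read 'c': e→{i}, f→{g, k}, h→{f}, i→{g, j}, j→∅, k→{g, l}, l→{e, g}; now {e, f, g, i, j, k, l}.
Read 'b': e→{h}, f→{e, k}, g→∅, i→{i}, j→{h, i, j}, k→{e, f, h, l}, l→{e}; now {e, f, h, i, j, k, l}.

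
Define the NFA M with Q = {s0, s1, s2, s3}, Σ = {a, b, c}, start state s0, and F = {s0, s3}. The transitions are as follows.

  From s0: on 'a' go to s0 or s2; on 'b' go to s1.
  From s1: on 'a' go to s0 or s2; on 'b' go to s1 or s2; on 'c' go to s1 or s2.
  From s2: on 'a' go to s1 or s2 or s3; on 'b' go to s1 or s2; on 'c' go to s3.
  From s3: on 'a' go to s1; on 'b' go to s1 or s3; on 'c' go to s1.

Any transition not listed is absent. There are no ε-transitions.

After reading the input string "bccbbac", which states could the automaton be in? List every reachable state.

Start in {s0}.
Read 'b': {s0} → {s1}.
Read 'c': {s1} → {s1, s2}.
Read 'c': {s1, s2} → {s1, s2, s3}.
Read 'b': {s1, s2, s3} → {s1, s2, s3}.
Read 'b': {s1, s2, s3} → {s1, s2, s3}.
Read 'a': {s1, s2, s3} → {s0, s1, s2, s3}.
Read 'c': {s0, s1, s2, s3} → {s1, s2, s3}.

{s1, s2, s3}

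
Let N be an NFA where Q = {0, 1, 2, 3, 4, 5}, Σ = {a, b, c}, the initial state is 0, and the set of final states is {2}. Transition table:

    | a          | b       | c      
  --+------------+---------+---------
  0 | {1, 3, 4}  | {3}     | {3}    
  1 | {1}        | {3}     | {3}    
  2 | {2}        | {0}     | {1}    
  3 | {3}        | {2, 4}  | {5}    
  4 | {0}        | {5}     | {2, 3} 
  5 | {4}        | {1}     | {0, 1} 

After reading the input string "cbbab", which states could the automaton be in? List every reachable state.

Start in {0}.
Read 'c': {0} → {3}.
Read 'b': {3} → {2, 4}.
Read 'b': {2, 4} → {0, 5}.
Read 'a': {0, 5} → {1, 3, 4}.
Read 'b': {1, 3, 4} → {2, 3, 4, 5}.

{2, 3, 4, 5}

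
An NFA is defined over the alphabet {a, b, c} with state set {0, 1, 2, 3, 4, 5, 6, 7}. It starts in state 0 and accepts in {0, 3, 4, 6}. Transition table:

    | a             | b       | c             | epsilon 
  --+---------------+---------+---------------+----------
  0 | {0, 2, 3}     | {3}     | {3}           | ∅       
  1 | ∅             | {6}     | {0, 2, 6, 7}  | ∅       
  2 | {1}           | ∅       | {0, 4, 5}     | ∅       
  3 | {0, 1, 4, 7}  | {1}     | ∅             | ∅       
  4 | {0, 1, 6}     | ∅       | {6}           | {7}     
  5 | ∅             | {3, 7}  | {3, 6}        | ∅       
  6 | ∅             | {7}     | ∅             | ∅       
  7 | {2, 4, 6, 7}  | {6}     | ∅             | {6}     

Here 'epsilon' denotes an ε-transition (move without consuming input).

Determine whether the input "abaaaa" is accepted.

Start in {0}.
Read 'a': 0→{0, 2, 3}; now {0, 2, 3}.
Read 'b': 0→{3}, 2→∅, 3→{1}; now {1, 3}.
Read 'a': 1→∅, 3→{0, 1, 4, 7}; union {0, 1, 4, 7}; ε-closure = {0, 1, 4, 6, 7}.
Read 'a': 0→{0, 2, 3}, 1→∅, 4→{0, 1, 6}, 6→∅, 7→{2, 4, 6, 7}; now {0, 1, 2, 3, 4, 6, 7}.
Read 'a': 0→{0, 2, 3}, 1→∅, 2→{1}, 3→{0, 1, 4, 7}, 4→{0, 1, 6}, 6→∅, 7→{2, 4, 6, 7}; now {0, 1, 2, 3, 4, 6, 7}.
Read 'a': 0→{0, 2, 3}, 1→∅, 2→{1}, 3→{0, 1, 4, 7}, 4→{0, 1, 6}, 6→∅, 7→{2, 4, 6, 7}; now {0, 1, 2, 3, 4, 6, 7}.
The final set {0, 1, 2, 3, 4, 6, 7} contains the accepting states 0, 3, 4, 6.

Yes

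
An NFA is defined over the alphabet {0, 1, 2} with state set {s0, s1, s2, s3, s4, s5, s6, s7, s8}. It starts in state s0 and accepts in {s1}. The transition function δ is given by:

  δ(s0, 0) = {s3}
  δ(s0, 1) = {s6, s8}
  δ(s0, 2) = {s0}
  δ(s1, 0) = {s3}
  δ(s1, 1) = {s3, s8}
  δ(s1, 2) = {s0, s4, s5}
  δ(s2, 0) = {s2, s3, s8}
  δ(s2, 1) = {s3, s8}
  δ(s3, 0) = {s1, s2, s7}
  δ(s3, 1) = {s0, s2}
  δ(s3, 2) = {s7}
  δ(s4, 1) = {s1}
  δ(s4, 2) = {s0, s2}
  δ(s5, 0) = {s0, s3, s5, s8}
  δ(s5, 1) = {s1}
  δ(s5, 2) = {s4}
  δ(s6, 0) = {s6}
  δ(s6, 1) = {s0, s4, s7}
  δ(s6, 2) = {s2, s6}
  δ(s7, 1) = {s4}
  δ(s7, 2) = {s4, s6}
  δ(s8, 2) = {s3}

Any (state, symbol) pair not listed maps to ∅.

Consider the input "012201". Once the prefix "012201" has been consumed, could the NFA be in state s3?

No

Start in {s0}.
Read '0': s0→{s3}; now {s3}.
Read '1': s3→{s0, s2}; now {s0, s2}.
Read '2': s0→{s0}, s2→∅; now {s0}.
Read '2': s0→{s0}; now {s0}.
Read '0': s0→{s3}; now {s3}.
Read '1': s3→{s0, s2}; now {s0, s2}.
State s3 is not in {s0, s2}.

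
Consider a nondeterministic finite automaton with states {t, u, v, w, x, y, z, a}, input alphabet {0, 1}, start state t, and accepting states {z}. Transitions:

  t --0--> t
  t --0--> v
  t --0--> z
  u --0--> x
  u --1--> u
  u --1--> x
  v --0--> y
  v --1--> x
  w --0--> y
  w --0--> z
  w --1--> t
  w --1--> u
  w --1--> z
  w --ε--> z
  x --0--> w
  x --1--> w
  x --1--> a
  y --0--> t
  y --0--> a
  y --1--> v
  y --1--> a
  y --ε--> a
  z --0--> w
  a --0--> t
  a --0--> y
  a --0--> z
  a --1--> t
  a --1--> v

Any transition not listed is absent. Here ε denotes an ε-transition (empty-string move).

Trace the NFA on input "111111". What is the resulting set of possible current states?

∅

Start in {t}.
Read '1': {t} → ∅.
The set is empty and remains empty for the remaining 5 symbols.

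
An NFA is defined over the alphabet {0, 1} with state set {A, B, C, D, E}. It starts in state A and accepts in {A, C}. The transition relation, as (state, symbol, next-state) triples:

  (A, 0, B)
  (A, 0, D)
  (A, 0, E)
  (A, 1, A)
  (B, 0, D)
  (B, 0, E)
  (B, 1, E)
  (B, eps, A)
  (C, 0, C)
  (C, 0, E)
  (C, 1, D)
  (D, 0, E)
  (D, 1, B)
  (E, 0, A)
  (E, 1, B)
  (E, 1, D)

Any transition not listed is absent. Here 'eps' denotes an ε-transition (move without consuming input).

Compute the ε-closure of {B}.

Begin with {B}.
ε-move B → A; add A.

{A, B}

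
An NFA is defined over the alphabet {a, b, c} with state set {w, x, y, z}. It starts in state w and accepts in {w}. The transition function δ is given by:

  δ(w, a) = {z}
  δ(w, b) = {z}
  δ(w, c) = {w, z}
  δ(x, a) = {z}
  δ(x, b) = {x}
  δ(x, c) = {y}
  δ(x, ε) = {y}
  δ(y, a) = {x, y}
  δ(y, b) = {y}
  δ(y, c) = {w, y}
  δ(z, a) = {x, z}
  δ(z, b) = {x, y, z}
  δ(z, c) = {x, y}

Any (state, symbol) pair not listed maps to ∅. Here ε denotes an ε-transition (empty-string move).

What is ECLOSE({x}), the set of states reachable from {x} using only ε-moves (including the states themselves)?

{x, y}

Begin with {x}.
ε-move x → y; add y.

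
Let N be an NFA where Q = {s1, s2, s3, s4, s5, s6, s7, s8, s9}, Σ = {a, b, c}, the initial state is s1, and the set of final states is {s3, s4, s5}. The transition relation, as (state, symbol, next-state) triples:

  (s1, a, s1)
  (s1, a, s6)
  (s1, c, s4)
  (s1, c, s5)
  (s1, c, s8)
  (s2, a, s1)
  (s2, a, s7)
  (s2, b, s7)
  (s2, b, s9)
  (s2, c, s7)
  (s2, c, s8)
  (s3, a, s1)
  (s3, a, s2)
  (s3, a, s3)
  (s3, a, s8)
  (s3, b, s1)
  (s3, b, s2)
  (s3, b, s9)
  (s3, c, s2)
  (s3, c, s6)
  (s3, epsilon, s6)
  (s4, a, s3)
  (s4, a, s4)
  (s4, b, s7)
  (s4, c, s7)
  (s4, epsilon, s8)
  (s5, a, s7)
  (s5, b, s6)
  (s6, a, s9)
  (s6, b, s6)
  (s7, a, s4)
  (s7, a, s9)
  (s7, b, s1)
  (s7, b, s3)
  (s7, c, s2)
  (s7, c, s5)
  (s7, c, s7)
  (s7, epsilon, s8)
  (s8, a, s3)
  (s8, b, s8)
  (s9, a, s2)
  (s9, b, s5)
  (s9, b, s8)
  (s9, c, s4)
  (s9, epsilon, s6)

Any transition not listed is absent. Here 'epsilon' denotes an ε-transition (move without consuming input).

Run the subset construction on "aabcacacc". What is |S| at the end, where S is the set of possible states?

0

Start in {s1}.
Read 'a': {s1} → {s1, s6}.
Read 'a': {s1, s6} → {s1, s6, s9}.
Read 'b': {s1, s6, s9} → {s5, s6, s8}.
Read 'c': {s5, s6, s8} → ∅.
The set is empty and remains empty for the remaining 5 symbols.
That set has 0 states.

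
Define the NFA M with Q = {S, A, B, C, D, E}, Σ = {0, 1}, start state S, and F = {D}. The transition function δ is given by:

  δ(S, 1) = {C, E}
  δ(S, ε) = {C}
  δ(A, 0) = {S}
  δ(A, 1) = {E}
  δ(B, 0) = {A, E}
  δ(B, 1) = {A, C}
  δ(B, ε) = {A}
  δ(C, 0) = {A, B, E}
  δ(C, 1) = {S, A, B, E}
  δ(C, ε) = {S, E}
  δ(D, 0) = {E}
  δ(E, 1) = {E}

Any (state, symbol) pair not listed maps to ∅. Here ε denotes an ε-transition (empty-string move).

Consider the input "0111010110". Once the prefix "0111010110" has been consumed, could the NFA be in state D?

No

Start: ε-closure({S}) = {S, C, E}.
Read '0': S→∅, C→{A, B, E}, E→∅; now {A, B, E}.
Read '1': A→{E}, B→{A, C}, E→{E}; union {A, C, E}; ε-closure = {S, A, C, E}.
Read '1': S→{C, E}, A→{E}, C→{S, A, B, E}, E→{E}; now {S, A, B, C, E}.
Read '1': S→{C, E}, A→{E}, B→{A, C}, C→{S, A, B, E}, E→{E}; now {S, A, B, C, E}.
Read '0': S→∅, A→{S}, B→{A, E}, C→{A, B, E}, E→∅; union {S, A, B, E}; ε-closure = {S, A, B, C, E}.
Read '1': S→{C, E}, A→{E}, B→{A, C}, C→{S, A, B, E}, E→{E}; now {S, A, B, C, E}.
Read '0': S→∅, A→{S}, B→{A, E}, C→{A, B, E}, E→∅; union {S, A, B, E}; ε-closure = {S, A, B, C, E}.
Read '1': S→{C, E}, A→{E}, B→{A, C}, C→{S, A, B, E}, E→{E}; now {S, A, B, C, E}.
Read '1': S→{C, E}, A→{E}, B→{A, C}, C→{S, A, B, E}, E→{E}; now {S, A, B, C, E}.
Read '0': S→∅, A→{S}, B→{A, E}, C→{A, B, E}, E→∅; union {S, A, B, E}; ε-closure = {S, A, B, C, E}.
State D is not in {S, A, B, C, E}.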